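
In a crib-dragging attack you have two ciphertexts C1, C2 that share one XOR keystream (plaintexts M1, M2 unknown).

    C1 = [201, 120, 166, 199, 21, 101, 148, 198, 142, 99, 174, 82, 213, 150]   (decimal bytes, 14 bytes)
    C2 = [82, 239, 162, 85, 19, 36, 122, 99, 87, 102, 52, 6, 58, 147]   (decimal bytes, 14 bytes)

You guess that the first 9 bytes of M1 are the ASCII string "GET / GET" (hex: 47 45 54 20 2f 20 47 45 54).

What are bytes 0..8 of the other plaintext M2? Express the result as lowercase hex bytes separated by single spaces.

First, C1 ⊕ C2 = (M1 ⊕ K) ⊕ (M2 ⊕ K) = M1 ⊕ M2, so the key drops out. Then M2 = (M1 ⊕ M2) ⊕ M1 over the first 9 bytes.
byte 0: (c9 xor 52) xor 47 = 9b xor 47 = dc
byte 1: (78 xor ef) xor 45 = 97 xor 45 = d2
byte 2: (a6 xor a2) xor 54 = 04 xor 54 = 50
byte 3: (c7 xor 55) xor 20 = 92 xor 20 = b2
byte 4: (15 xor 13) xor 2f = 06 xor 2f = 29
byte 5: (65 xor 24) xor 20 = 41 xor 20 = 61
byte 6: (94 xor 7a) xor 47 = ee xor 47 = a9
byte 7: (c6 xor 63) xor 45 = a5 xor 45 = e0
byte 8: (8e xor 57) xor 54 = d9 xor 54 = 8d

dc d2 50 b2 29 61 a9 e0 8d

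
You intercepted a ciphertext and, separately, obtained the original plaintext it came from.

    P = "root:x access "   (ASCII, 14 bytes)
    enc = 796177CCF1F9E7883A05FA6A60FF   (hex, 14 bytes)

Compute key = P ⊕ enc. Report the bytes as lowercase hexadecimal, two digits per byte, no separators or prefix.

0b0e18b8cb81c7e959669f1913df

Since enc = P ⊕ key, XORing both sides with P gives key = P ⊕ enc.
114 ^ 121 =  11
111 ^  97 =  14
111 ^ 119 =  24
116 ^ 204 = 184
 58 ^ 241 = 203
120 ^ 249 = 129
 32 ^ 231 = 199
 97 ^ 136 = 233
 99 ^  58 =  89
 99 ^   5 = 102
101 ^ 250 = 159
115 ^ 106 =  25
115 ^  96 =  19
 32 ^ 255 = 223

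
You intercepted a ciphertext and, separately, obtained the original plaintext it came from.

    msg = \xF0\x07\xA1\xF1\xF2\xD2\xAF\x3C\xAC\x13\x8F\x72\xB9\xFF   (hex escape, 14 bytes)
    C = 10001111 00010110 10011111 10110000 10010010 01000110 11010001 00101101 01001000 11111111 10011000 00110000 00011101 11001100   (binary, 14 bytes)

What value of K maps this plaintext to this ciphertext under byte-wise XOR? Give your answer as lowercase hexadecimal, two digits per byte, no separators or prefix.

Since C = msg ⊕ K, XORing both sides with msg gives K = msg ⊕ C.
f0 XOR 8f = 7f
07 XOR 16 = 11
a1 XOR 9f = 3e
f1 XOR b0 = 41
f2 XOR 92 = 60
d2 XOR 46 = 94
af XOR d1 = 7e
3c XOR 2d = 11
ac XOR 48 = e4
13 XOR ff = ec
8f XOR 98 = 17
72 XOR 30 = 42
b9 XOR 1d = a4
ff XOR cc = 33

7f113e4160947e11e4ec1742a433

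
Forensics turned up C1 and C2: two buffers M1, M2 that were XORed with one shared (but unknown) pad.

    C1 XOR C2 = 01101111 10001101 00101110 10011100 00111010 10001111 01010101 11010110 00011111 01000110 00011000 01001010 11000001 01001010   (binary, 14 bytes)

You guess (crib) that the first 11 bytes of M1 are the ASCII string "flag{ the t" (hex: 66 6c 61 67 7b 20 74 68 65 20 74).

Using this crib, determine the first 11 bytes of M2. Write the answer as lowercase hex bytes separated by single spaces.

Since C1 ⊕ C2 = M1 ⊕ M2, XORing with the guessed M1 bytes yields the corresponding M2 bytes: M2 = (C1 ⊕ C2) ⊕ M1.
6f xor 66 = 09
8d xor 6c = e1
2e xor 61 = 4f
9c xor 67 = fb
3a xor 7b = 41
8f xor 20 = af
55 xor 74 = 21
d6 xor 68 = be
1f xor 65 = 7a
46 xor 20 = 66
18 xor 74 = 6c

09 e1 4f fb 41 af 21 be 7a 66 6c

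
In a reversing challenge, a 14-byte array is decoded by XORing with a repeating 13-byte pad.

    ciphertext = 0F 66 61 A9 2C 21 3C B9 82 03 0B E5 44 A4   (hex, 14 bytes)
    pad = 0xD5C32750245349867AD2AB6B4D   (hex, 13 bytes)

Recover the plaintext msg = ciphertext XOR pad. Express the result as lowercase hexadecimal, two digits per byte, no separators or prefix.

The 13-byte key repeats, so the effective keystream is d5 c3 27 50 24 53 49 86 7a d2 ab 6b 4d d5.
byte 0:  15 XOR 213 = 218
byte 1: 102 XOR 195 = 165
byte 2:  97 XOR  39 =  70
byte 3: 169 XOR  80 = 249
byte 4:  44 XOR  36 =   8
byte 5:  33 XOR  83 = 114
byte 6:  60 XOR  73 = 117
byte 7: 185 XOR 134 =  63
byte 8: 130 XOR 122 = 248
byte 9:   3 XOR 210 = 209
byte 10:  11 XOR 171 = 160
byte 11: 229 XOR 107 = 142
byte 12:  68 XOR  77 =   9
byte 13: 164 XOR 213 = 113

daa546f90872753ff8d1a08e0971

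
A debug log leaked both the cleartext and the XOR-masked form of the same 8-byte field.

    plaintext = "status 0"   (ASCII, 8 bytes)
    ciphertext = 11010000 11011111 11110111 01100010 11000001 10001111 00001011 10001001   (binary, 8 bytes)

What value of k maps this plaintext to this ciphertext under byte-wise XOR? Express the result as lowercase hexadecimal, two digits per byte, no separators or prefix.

Since ciphertext = plaintext ⊕ k, XORing both sides with plaintext gives k = plaintext ⊕ ciphertext.
byte 0: 01110011 xor 11010000 = 10100011
byte 1: 01110100 xor 11011111 = 10101011
byte 2: 01100001 xor 11110111 = 10010110
byte 3: 01110100 xor 01100010 = 00010110
byte 4: 01110101 xor 11000001 = 10110100
byte 5: 01110011 xor 10001111 = 11111100
byte 6: 00100000 xor 00001011 = 00101011
byte 7: 00110000 xor 10001001 = 10111001

a3ab9616b4fc2bb9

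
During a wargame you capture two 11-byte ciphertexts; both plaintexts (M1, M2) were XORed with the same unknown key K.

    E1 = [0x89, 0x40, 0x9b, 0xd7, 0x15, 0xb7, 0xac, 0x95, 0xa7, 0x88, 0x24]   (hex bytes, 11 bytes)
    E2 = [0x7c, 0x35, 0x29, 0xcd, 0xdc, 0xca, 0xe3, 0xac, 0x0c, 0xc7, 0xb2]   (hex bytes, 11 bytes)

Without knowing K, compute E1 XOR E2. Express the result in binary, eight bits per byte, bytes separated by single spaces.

11110101 01110101 10110010 00011010 11001001 01111101 01001111 00111001 10101011 01001111 10010110

E1 ⊕ E2 = (M1 ⊕ K) ⊕ (M2 ⊕ K) = M1 ⊕ M2 — the shared key cancels under XOR.
byte 0: 89 XOR 7c = f5
byte 1: 40 XOR 35 = 75
byte 2: 9b XOR 29 = b2
byte 3: d7 XOR cd = 1a
byte 4: 15 XOR dc = c9
byte 5: b7 XOR ca = 7d
byte 6: ac XOR e3 = 4f
byte 7: 95 XOR ac = 39
byte 8: a7 XOR 0c = ab
byte 9: 88 XOR c7 = 4f
byte 10: 24 XOR b2 = 96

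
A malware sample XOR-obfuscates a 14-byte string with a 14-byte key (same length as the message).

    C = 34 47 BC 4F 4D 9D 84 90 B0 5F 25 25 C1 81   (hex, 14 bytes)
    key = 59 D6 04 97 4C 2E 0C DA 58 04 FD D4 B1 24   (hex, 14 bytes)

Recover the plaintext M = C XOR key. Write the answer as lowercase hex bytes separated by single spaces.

6d 91 b8 d8 01 b3 88 4a e8 5b d8 f1 70 a5

 52 ⊕  89 = 109
 71 ⊕ 214 = 145
188 ⊕   4 = 184
 79 ⊕ 151 = 216
 77 ⊕  76 =   1
157 ⊕  46 = 179
132 ⊕  12 = 136
144 ⊕ 218 =  74
176 ⊕  88 = 232
 95 ⊕   4 =  91
 37 ⊕ 253 = 216
 37 ⊕ 212 = 241
193 ⊕ 177 = 112
129 ⊕  36 = 165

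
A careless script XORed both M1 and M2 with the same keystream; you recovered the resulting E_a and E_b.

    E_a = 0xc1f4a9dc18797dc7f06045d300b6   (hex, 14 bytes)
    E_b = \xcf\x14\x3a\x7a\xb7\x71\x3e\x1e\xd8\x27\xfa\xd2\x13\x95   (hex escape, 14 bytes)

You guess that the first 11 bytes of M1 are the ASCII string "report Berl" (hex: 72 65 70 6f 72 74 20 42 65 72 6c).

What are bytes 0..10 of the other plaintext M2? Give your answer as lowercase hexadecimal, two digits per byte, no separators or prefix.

First, E_a ⊕ E_b = (M1 ⊕ K) ⊕ (M2 ⊕ K) = M1 ⊕ M2, so the key drops out. Then M2 = (M1 ⊕ M2) ⊕ M1 over the first 11 bytes.
byte 0: (c1 xor cf) xor 72 = 0e xor 72 = 7c
byte 1: (f4 xor 14) xor 65 = e0 xor 65 = 85
byte 2: (a9 xor 3a) xor 70 = 93 xor 70 = e3
byte 3: (dc xor 7a) xor 6f = a6 xor 6f = c9
byte 4: (18 xor b7) xor 72 = af xor 72 = dd
byte 5: (79 xor 71) xor 74 = 08 xor 74 = 7c
byte 6: (7d xor 3e) xor 20 = 43 xor 20 = 63
byte 7: (c7 xor 1e) xor 42 = d9 xor 42 = 9b
byte 8: (f0 xor d8) xor 65 = 28 xor 65 = 4d
byte 9: (60 xor 27) xor 72 = 47 xor 72 = 35
byte 10: (45 xor fa) xor 6c = bf xor 6c = d3

7c85e3c9dd7c639b4d35d3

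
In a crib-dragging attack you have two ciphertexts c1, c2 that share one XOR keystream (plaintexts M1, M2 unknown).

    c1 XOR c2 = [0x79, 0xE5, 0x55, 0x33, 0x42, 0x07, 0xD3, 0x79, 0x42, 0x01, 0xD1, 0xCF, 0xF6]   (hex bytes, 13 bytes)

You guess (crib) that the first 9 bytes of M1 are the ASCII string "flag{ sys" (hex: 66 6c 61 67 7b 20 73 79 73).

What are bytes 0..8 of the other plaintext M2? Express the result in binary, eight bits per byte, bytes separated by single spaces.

00011111 10001001 00110100 01010100 00111001 00100111 10100000 00000000 00110001

Since c1 ⊕ c2 = M1 ⊕ M2, XORing with the guessed M1 bytes yields the corresponding M2 bytes: M2 = (c1 ⊕ c2) ⊕ M1.
79 ⊕ 66 = 1f
e5 ⊕ 6c = 89
55 ⊕ 61 = 34
33 ⊕ 67 = 54
42 ⊕ 7b = 39
07 ⊕ 20 = 27
d3 ⊕ 73 = a0
79 ⊕ 79 = 00
42 ⊕ 73 = 31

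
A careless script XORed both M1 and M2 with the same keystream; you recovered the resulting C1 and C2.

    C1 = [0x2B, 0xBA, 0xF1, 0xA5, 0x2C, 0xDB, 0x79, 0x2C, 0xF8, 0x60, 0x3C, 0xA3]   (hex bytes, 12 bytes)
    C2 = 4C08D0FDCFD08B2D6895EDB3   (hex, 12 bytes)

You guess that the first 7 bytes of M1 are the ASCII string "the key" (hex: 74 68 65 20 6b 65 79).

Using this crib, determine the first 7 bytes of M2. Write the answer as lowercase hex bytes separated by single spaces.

First, C1 ⊕ C2 = (M1 ⊕ K) ⊕ (M2 ⊕ K) = M1 ⊕ M2, so the key drops out. Then M2 = (M1 ⊕ M2) ⊕ M1 over the first 7 bytes.
byte 0: (2b ^ 4c) ^ 74 = 67 ^ 74 = 13
byte 1: (ba ^ 08) ^ 68 = b2 ^ 68 = da
byte 2: (f1 ^ d0) ^ 65 = 21 ^ 65 = 44
byte 3: (a5 ^ fd) ^ 20 = 58 ^ 20 = 78
byte 4: (2c ^ cf) ^ 6b = e3 ^ 6b = 88
byte 5: (db ^ d0) ^ 65 = 0b ^ 65 = 6e
byte 6: (79 ^ 8b) ^ 79 = f2 ^ 79 = 8b

13 da 44 78 88 6e 8b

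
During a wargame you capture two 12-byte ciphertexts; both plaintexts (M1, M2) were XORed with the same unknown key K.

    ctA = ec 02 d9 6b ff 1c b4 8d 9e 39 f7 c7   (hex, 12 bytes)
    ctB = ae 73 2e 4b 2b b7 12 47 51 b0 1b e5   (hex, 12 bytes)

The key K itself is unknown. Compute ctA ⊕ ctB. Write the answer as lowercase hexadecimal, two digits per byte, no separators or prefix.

4271f720d4aba6cacf89ec22

ctA ⊕ ctB = (M1 ⊕ K) ⊕ (M2 ⊕ K) = M1 ⊕ M2 — the shared key cancels under XOR.
byte 0: 11101100 ⊕ 10101110 = 01000010
byte 1: 00000010 ⊕ 01110011 = 01110001
byte 2: 11011001 ⊕ 00101110 = 11110111
byte 3: 01101011 ⊕ 01001011 = 00100000
byte 4: 11111111 ⊕ 00101011 = 11010100
byte 5: 00011100 ⊕ 10110111 = 10101011
byte 6: 10110100 ⊕ 00010010 = 10100110
byte 7: 10001101 ⊕ 01000111 = 11001010
byte 8: 10011110 ⊕ 01010001 = 11001111
byte 9: 00111001 ⊕ 10110000 = 10001001
byte 10: 11110111 ⊕ 00011011 = 11101100
byte 11: 11000111 ⊕ 11100101 = 00100010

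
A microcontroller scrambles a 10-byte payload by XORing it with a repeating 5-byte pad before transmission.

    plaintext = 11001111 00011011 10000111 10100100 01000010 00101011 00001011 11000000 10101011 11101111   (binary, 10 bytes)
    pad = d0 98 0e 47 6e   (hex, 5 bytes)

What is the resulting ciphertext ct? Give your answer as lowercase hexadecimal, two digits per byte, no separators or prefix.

1f8389e32cfb93ceec81

The 5-byte key repeats, so the effective keystream is d0 98 0e 47 6e d0 98 0e 47 6e.
byte 0: cf XOR d0 = 1f
byte 1: 1b XOR 98 = 83
byte 2: 87 XOR 0e = 89
byte 3: a4 XOR 47 = e3
byte 4: 42 XOR 6e = 2c
byte 5: 2b XOR d0 = fb
byte 6: 0b XOR 98 = 93
byte 7: c0 XOR 0e = ce
byte 8: ab XOR 47 = ec
byte 9: ef XOR 6e = 81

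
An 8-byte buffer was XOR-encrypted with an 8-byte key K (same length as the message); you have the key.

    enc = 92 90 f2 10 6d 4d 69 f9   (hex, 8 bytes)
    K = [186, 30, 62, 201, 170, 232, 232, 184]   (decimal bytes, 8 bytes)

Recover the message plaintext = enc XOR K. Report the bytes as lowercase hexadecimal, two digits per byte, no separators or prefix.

288eccd9c7a58141

XOR is its own inverse, so applying the key byte-wise gives the result directly.
byte 0: 10010010 ^ 10111010 = 00101000
byte 1: 10010000 ^ 00011110 = 10001110
byte 2: 11110010 ^ 00111110 = 11001100
byte 3: 00010000 ^ 11001001 = 11011001
byte 4: 01101101 ^ 10101010 = 11000111
byte 5: 01001101 ^ 11101000 = 10100101
byte 6: 01101001 ^ 11101000 = 10000001
byte 7: 11111001 ^ 10111000 = 01000001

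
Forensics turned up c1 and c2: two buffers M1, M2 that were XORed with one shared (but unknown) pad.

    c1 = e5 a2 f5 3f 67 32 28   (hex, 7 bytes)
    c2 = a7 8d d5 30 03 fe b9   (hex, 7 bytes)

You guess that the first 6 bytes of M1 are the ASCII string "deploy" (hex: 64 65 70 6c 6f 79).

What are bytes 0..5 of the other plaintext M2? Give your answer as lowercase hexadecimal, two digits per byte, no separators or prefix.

264a50630bb5

First, c1 ⊕ c2 = (M1 ⊕ K) ⊕ (M2 ⊕ K) = M1 ⊕ M2, so the key drops out. Then M2 = (M1 ⊕ M2) ⊕ M1 over the first 6 bytes.
byte 0: (e5 xor a7) xor 64 = 42 xor 64 = 26
byte 1: (a2 xor 8d) xor 65 = 2f xor 65 = 4a
byte 2: (f5 xor d5) xor 70 = 20 xor 70 = 50
byte 3: (3f xor 30) xor 6c = 0f xor 6c = 63
byte 4: (67 xor 03) xor 6f = 64 xor 6f = 0b
byte 5: (32 xor fe) xor 79 = cc xor 79 = b5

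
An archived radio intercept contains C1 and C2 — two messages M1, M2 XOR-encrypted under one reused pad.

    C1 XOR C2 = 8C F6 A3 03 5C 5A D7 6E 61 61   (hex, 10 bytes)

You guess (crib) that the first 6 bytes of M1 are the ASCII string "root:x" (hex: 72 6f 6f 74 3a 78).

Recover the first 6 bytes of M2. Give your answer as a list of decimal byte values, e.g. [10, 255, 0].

[254, 153, 204, 119, 102, 34]

Since C1 ⊕ C2 = M1 ⊕ M2, XORing with the guessed M1 bytes yields the corresponding M2 bytes: M2 = (C1 ⊕ C2) ⊕ M1.
10001100 xor 01110010 = 11111110
11110110 xor 01101111 = 10011001
10100011 xor 01101111 = 11001100
00000011 xor 01110100 = 01110111
01011100 xor 00111010 = 01100110
01011010 xor 01111000 = 00100010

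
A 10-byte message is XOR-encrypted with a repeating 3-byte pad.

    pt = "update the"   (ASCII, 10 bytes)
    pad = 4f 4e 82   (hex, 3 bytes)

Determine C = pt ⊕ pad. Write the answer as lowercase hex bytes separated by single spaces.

The 3-byte key repeats, so the effective keystream is 4f 4e 82 4f 4e 82 4f 4e 82 4f.
byte 0: 75 ^ 4f = 3a
byte 1: 70 ^ 4e = 3e
byte 2: 64 ^ 82 = e6
byte 3: 61 ^ 4f = 2e
byte 4: 74 ^ 4e = 3a
byte 5: 65 ^ 82 = e7
byte 6: 20 ^ 4f = 6f
byte 7: 74 ^ 4e = 3a
byte 8: 68 ^ 82 = ea
byte 9: 65 ^ 4f = 2a

3a 3e e6 2e 3a e7 6f 3a ea 2a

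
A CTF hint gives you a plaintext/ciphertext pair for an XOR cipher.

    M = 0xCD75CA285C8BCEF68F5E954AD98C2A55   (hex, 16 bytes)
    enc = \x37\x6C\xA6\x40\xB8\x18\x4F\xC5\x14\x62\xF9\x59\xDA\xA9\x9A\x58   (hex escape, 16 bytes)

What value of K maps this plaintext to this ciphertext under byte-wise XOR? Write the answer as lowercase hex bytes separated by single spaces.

fa 19 6c 68 e4 93 81 33 9b 3c 6c 13 03 25 b0 0d

Since enc = M ⊕ K, XORing both sides with M gives K = M ⊕ enc.
11001101 XOR 00110111 = 11111010
01110101 XOR 01101100 = 00011001
11001010 XOR 10100110 = 01101100
00101000 XOR 01000000 = 01101000
01011100 XOR 10111000 = 11100100
10001011 XOR 00011000 = 10010011
11001110 XOR 01001111 = 10000001
11110110 XOR 11000101 = 00110011
10001111 XOR 00010100 = 10011011
01011110 XOR 01100010 = 00111100
10010101 XOR 11111001 = 01101100
01001010 XOR 01011001 = 00010011
11011001 XOR 11011010 = 00000011
10001100 XOR 10101001 = 00100101
00101010 XOR 10011010 = 10110000
01010101 XOR 01011000 = 00001101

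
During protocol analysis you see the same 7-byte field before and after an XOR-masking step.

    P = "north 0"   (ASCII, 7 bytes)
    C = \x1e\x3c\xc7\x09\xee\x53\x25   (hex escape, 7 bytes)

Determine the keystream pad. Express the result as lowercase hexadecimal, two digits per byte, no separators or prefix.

7053b57d867315

Since C = P ⊕ pad, XORing both sides with P gives pad = P ⊕ C.
6e ⊕ 1e = 70
6f ⊕ 3c = 53
72 ⊕ c7 = b5
74 ⊕ 09 = 7d
68 ⊕ ee = 86
20 ⊕ 53 = 73
30 ⊕ 25 = 15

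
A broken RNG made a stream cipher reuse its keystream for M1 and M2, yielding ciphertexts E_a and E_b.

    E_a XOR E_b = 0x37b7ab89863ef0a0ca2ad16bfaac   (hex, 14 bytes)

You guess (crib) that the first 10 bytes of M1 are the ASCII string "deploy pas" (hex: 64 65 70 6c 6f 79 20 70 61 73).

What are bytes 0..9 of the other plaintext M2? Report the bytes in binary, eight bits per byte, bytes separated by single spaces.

Since E_a ⊕ E_b = M1 ⊕ M2, XORing with the guessed M1 bytes yields the corresponding M2 bytes: M2 = (E_a ⊕ E_b) ⊕ M1.
byte 0: 37 ⊕ 64 = 53
byte 1: b7 ⊕ 65 = d2
byte 2: ab ⊕ 70 = db
byte 3: 89 ⊕ 6c = e5
byte 4: 86 ⊕ 6f = e9
byte 5: 3e ⊕ 79 = 47
byte 6: f0 ⊕ 20 = d0
byte 7: a0 ⊕ 70 = d0
byte 8: ca ⊕ 61 = ab
byte 9: 2a ⊕ 73 = 59

01010011 11010010 11011011 11100101 11101001 01000111 11010000 11010000 10101011 01011001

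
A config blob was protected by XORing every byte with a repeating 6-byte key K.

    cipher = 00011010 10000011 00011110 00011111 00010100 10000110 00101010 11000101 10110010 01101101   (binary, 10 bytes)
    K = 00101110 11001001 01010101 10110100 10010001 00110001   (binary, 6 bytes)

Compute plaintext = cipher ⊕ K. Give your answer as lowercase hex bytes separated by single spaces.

The 6-byte key repeats, so the effective keystream is 2e c9 55 b4 91 31 2e c9 55 b4.
byte 0: 00011010 ^ 00101110 = 00110100
byte 1: 10000011 ^ 11001001 = 01001010
byte 2: 00011110 ^ 01010101 = 01001011
byte 3: 00011111 ^ 10110100 = 10101011
byte 4: 00010100 ^ 10010001 = 10000101
byte 5: 10000110 ^ 00110001 = 10110111
byte 6: 00101010 ^ 00101110 = 00000100
byte 7: 11000101 ^ 11001001 = 00001100
byte 8: 10110010 ^ 01010101 = 11100111
byte 9: 01101101 ^ 10110100 = 11011001

34 4a 4b ab 85 b7 04 0c e7 d9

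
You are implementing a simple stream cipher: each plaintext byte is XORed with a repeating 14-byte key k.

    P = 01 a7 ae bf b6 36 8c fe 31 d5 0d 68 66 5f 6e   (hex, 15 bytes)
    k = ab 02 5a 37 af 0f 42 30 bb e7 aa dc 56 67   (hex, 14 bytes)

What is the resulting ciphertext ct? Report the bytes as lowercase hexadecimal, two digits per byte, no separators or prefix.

aaa5f4881939cece8a32a7b43038c5

The 14-byte key repeats, so the effective keystream is ab 02 5a 37 af 0f 42 30 bb e7 aa dc 56 67 ab.
byte 0: 01 ⊕ ab = aa
byte 1: a7 ⊕ 02 = a5
byte 2: ae ⊕ 5a = f4
byte 3: bf ⊕ 37 = 88
byte 4: b6 ⊕ af = 19
byte 5: 36 ⊕ 0f = 39
byte 6: 8c ⊕ 42 = ce
byte 7: fe ⊕ 30 = ce
byte 8: 31 ⊕ bb = 8a
byte 9: d5 ⊕ e7 = 32
byte 10: 0d ⊕ aa = a7
byte 11: 68 ⊕ dc = b4
byte 12: 66 ⊕ 56 = 30
byte 13: 5f ⊕ 67 = 38
byte 14: 6e ⊕ ab = c5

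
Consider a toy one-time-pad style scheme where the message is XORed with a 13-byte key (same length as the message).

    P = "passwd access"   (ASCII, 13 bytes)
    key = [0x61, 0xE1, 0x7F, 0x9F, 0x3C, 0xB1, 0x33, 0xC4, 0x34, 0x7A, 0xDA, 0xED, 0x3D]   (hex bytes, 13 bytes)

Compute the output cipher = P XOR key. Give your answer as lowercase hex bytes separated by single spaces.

11 80 0c ec 4b d5 13 a5 57 19 bf 9e 4e

XOR is its own inverse, so applying the key byte-wise gives the result directly.
01110000 ⊕ 01100001 = 00010001
01100001 ⊕ 11100001 = 10000000
01110011 ⊕ 01111111 = 00001100
01110011 ⊕ 10011111 = 11101100
01110111 ⊕ 00111100 = 01001011
01100100 ⊕ 10110001 = 11010101
00100000 ⊕ 00110011 = 00010011
01100001 ⊕ 11000100 = 10100101
01100011 ⊕ 00110100 = 01010111
01100011 ⊕ 01111010 = 00011001
01100101 ⊕ 11011010 = 10111111
01110011 ⊕ 11101101 = 10011110
01110011 ⊕ 00111101 = 01001110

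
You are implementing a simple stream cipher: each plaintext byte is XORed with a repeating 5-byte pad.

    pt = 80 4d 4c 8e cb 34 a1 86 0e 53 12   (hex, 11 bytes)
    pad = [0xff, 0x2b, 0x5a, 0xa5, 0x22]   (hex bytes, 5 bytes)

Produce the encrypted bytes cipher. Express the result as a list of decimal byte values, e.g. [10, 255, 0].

The 5-byte key repeats, so the effective keystream is ff 2b 5a a5 22 ff 2b 5a a5 22 ff.
byte 0: 80 ⊕ ff = 7f
byte 1: 4d ⊕ 2b = 66
byte 2: 4c ⊕ 5a = 16
byte 3: 8e ⊕ a5 = 2b
byte 4: cb ⊕ 22 = e9
byte 5: 34 ⊕ ff = cb
byte 6: a1 ⊕ 2b = 8a
byte 7: 86 ⊕ 5a = dc
byte 8: 0e ⊕ a5 = ab
byte 9: 53 ⊕ 22 = 71
byte 10: 12 ⊕ ff = ed

[127, 102, 22, 43, 233, 203, 138, 220, 171, 113, 237]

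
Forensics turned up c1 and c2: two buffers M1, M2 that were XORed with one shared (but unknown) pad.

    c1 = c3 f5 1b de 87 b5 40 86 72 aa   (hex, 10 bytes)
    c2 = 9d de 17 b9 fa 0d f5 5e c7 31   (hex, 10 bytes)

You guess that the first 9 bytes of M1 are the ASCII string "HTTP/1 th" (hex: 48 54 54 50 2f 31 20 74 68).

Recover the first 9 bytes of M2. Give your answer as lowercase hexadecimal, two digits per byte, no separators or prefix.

167f5837528995acdd

First, c1 ⊕ c2 = (M1 ⊕ K) ⊕ (M2 ⊕ K) = M1 ⊕ M2, so the key drops out. Then M2 = (M1 ⊕ M2) ⊕ M1 over the first 9 bytes.
byte 0: (c3 ⊕ 9d) ⊕ 48 = 5e ⊕ 48 = 16
byte 1: (f5 ⊕ de) ⊕ 54 = 2b ⊕ 54 = 7f
byte 2: (1b ⊕ 17) ⊕ 54 = 0c ⊕ 54 = 58
byte 3: (de ⊕ b9) ⊕ 50 = 67 ⊕ 50 = 37
byte 4: (87 ⊕ fa) ⊕ 2f = 7d ⊕ 2f = 52
byte 5: (b5 ⊕ 0d) ⊕ 31 = b8 ⊕ 31 = 89
byte 6: (40 ⊕ f5) ⊕ 20 = b5 ⊕ 20 = 95
byte 7: (86 ⊕ 5e) ⊕ 74 = d8 ⊕ 74 = ac
byte 8: (72 ⊕ c7) ⊕ 68 = b5 ⊕ 68 = dd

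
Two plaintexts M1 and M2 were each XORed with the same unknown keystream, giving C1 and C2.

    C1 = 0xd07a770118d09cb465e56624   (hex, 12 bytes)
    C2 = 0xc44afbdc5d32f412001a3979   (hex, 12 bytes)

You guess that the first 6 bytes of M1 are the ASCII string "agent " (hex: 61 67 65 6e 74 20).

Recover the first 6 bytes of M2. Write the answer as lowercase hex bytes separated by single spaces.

First, C1 ⊕ C2 = (M1 ⊕ K) ⊕ (M2 ⊕ K) = M1 ⊕ M2, so the key drops out. Then M2 = (M1 ⊕ M2) ⊕ M1 over the first 6 bytes.
byte 0: (d0 xor c4) xor 61 = 14 xor 61 = 75
byte 1: (7a xor 4a) xor 67 = 30 xor 67 = 57
byte 2: (77 xor fb) xor 65 = 8c xor 65 = e9
byte 3: (01 xor dc) xor 6e = dd xor 6e = b3
byte 4: (18 xor 5d) xor 74 = 45 xor 74 = 31
byte 5: (d0 xor 32) xor 20 = e2 xor 20 = c2

75 57 e9 b3 31 c2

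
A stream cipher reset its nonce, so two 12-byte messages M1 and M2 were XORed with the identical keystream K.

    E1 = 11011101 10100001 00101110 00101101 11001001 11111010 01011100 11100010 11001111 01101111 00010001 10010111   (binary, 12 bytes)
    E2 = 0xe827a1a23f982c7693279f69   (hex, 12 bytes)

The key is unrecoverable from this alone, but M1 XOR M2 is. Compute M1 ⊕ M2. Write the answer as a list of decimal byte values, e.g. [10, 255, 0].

E1 ⊕ E2 = (M1 ⊕ K) ⊕ (M2 ⊕ K) = M1 ⊕ M2 — the shared key cancels under XOR.
dd ^ e8 = 35
a1 ^ 27 = 86
2e ^ a1 = 8f
2d ^ a2 = 8f
c9 ^ 3f = f6
fa ^ 98 = 62
5c ^ 2c = 70
e2 ^ 76 = 94
cf ^ 93 = 5c
6f ^ 27 = 48
11 ^ 9f = 8e
97 ^ 69 = fe

[53, 134, 143, 143, 246, 98, 112, 148, 92, 72, 142, 254]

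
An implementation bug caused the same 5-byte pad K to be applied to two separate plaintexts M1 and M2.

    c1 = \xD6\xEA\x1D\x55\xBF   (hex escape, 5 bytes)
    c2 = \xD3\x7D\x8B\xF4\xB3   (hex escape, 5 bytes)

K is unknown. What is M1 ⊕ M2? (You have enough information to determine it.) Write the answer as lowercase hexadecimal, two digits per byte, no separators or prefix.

059796a10c

c1 ⊕ c2 = (M1 ⊕ K) ⊕ (M2 ⊕ K) = M1 ⊕ M2 — the shared key cancels under XOR.
11010110 xor 11010011 = 00000101
11101010 xor 01111101 = 10010111
00011101 xor 10001011 = 10010110
01010101 xor 11110100 = 10100001
10111111 xor 10110011 = 00001100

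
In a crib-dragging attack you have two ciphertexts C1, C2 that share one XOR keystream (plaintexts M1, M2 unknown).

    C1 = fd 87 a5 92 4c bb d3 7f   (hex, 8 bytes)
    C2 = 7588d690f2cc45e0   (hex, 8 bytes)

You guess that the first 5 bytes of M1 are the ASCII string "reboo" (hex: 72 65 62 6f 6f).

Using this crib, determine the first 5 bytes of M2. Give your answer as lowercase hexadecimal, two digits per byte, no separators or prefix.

First, C1 ⊕ C2 = (M1 ⊕ K) ⊕ (M2 ⊕ K) = M1 ⊕ M2, so the key drops out. Then M2 = (M1 ⊕ M2) ⊕ M1 over the first 5 bytes.
byte 0: (fd XOR 75) XOR 72 = 88 XOR 72 = fa
byte 1: (87 XOR 88) XOR 65 = 0f XOR 65 = 6a
byte 2: (a5 XOR d6) XOR 62 = 73 XOR 62 = 11
byte 3: (92 XOR 90) XOR 6f = 02 XOR 6f = 6d
byte 4: (4c XOR f2) XOR 6f = be XOR 6f = d1

fa6a116dd1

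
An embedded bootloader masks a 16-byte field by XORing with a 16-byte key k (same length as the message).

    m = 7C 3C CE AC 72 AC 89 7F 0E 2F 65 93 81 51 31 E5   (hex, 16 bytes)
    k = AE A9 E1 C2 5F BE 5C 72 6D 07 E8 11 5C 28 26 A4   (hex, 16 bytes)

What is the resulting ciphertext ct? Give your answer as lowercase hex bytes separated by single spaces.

d2 95 2f 6e 2d 12 d5 0d 63 28 8d 82 dd 79 17 41

124 ^ 174 = 210
 60 ^ 169 = 149
206 ^ 225 =  47
172 ^ 194 = 110
114 ^  95 =  45
172 ^ 190 =  18
137 ^  92 = 213
127 ^ 114 =  13
 14 ^ 109 =  99
 47 ^   7 =  40
101 ^ 232 = 141
147 ^  17 = 130
129 ^  92 = 221
 81 ^  40 = 121
 49 ^  38 =  23
229 ^ 164 =  65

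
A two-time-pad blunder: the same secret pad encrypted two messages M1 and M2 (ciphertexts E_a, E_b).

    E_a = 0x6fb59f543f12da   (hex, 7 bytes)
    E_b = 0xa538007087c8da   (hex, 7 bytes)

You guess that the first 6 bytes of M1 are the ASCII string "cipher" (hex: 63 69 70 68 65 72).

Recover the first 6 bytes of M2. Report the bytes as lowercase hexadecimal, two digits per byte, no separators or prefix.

a9e4ef4cdda8

First, E_a ⊕ E_b = (M1 ⊕ K) ⊕ (M2 ⊕ K) = M1 ⊕ M2, so the key drops out. Then M2 = (M1 ⊕ M2) ⊕ M1 over the first 6 bytes.
byte 0: (6f xor a5) xor 63 = ca xor 63 = a9
byte 1: (b5 xor 38) xor 69 = 8d xor 69 = e4
byte 2: (9f xor 00) xor 70 = 9f xor 70 = ef
byte 3: (54 xor 70) xor 68 = 24 xor 68 = 4c
byte 4: (3f xor 87) xor 65 = b8 xor 65 = dd
byte 5: (12 xor c8) xor 72 = da xor 72 = a8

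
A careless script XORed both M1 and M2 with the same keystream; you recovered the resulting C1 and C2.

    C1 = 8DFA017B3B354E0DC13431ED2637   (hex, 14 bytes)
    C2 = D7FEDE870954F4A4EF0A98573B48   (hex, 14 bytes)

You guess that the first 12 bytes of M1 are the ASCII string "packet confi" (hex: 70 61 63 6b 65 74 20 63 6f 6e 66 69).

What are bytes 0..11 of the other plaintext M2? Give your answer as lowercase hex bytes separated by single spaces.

2a 65 bc 97 57 15 9a ca 41 50 cf d3

First, C1 ⊕ C2 = (M1 ⊕ K) ⊕ (M2 ⊕ K) = M1 ⊕ M2, so the key drops out. Then M2 = (M1 ⊕ M2) ⊕ M1 over the first 12 bytes.
byte 0: (8d xor d7) xor 70 = 5a xor 70 = 2a
byte 1: (fa xor fe) xor 61 = 04 xor 61 = 65
byte 2: (01 xor de) xor 63 = df xor 63 = bc
byte 3: (7b xor 87) xor 6b = fc xor 6b = 97
byte 4: (3b xor 09) xor 65 = 32 xor 65 = 57
byte 5: (35 xor 54) xor 74 = 61 xor 74 = 15
byte 6: (4e xor f4) xor 20 = ba xor 20 = 9a
byte 7: (0d xor a4) xor 63 = a9 xor 63 = ca
byte 8: (c1 xor ef) xor 6f = 2e xor 6f = 41
byte 9: (34 xor 0a) xor 6e = 3e xor 6e = 50
byte 10: (31 xor 98) xor 66 = a9 xor 66 = cf
byte 11: (ed xor 57) xor 69 = ba xor 69 = d3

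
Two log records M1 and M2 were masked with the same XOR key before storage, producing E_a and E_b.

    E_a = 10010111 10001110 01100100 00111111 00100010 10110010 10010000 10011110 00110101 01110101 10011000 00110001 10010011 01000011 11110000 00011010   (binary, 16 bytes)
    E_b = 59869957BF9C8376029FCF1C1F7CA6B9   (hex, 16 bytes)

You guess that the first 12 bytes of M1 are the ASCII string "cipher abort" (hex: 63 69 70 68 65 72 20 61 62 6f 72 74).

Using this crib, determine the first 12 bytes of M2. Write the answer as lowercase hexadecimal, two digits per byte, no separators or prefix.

ad618d00f85c338955852559

First, E_a ⊕ E_b = (M1 ⊕ K) ⊕ (M2 ⊕ K) = M1 ⊕ M2, so the key drops out. Then M2 = (M1 ⊕ M2) ⊕ M1 over the first 12 bytes.
byte 0: (97 ^ 59) ^ 63 = ce ^ 63 = ad
byte 1: (8e ^ 86) ^ 69 = 08 ^ 69 = 61
byte 2: (64 ^ 99) ^ 70 = fd ^ 70 = 8d
byte 3: (3f ^ 57) ^ 68 = 68 ^ 68 = 00
byte 4: (22 ^ bf) ^ 65 = 9d ^ 65 = f8
byte 5: (b2 ^ 9c) ^ 72 = 2e ^ 72 = 5c
byte 6: (90 ^ 83) ^ 20 = 13 ^ 20 = 33
byte 7: (9e ^ 76) ^ 61 = e8 ^ 61 = 89
byte 8: (35 ^ 02) ^ 62 = 37 ^ 62 = 55
byte 9: (75 ^ 9f) ^ 6f = ea ^ 6f = 85
byte 10: (98 ^ cf) ^ 72 = 57 ^ 72 = 25
byte 11: (31 ^ 1c) ^ 74 = 2d ^ 74 = 59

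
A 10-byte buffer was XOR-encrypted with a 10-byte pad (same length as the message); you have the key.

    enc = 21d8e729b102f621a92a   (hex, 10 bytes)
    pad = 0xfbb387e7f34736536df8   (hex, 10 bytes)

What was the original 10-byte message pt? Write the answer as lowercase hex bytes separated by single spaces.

da 6b 60 ce 42 45 c0 72 c4 d2

21 XOR fb = da
d8 XOR b3 = 6b
e7 XOR 87 = 60
29 XOR e7 = ce
b1 XOR f3 = 42
02 XOR 47 = 45
f6 XOR 36 = c0
21 XOR 53 = 72
a9 XOR 6d = c4
2a XOR f8 = d2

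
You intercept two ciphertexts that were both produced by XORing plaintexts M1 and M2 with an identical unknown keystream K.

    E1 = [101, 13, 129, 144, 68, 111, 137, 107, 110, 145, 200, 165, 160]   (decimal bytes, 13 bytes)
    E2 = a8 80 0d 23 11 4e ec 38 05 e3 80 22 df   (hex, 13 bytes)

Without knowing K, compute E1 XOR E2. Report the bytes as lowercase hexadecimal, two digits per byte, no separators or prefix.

E1 ⊕ E2 = (M1 ⊕ K) ⊕ (M2 ⊕ K) = M1 ⊕ M2 — the shared key cancels under XOR.
byte 0: 65 ^ a8 = cd
byte 1: 0d ^ 80 = 8d
byte 2: 81 ^ 0d = 8c
byte 3: 90 ^ 23 = b3
byte 4: 44 ^ 11 = 55
byte 5: 6f ^ 4e = 21
byte 6: 89 ^ ec = 65
byte 7: 6b ^ 38 = 53
byte 8: 6e ^ 05 = 6b
byte 9: 91 ^ e3 = 72
byte 10: c8 ^ 80 = 48
byte 11: a5 ^ 22 = 87
byte 12: a0 ^ df = 7f

cd8d8cb3552165536b7248877f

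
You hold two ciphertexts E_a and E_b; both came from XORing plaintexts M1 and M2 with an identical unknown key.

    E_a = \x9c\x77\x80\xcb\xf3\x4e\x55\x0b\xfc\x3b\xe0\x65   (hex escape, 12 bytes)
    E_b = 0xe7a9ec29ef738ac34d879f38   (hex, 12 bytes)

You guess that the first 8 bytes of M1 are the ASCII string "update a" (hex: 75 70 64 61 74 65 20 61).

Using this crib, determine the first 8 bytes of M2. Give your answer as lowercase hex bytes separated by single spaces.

First, E_a ⊕ E_b = (M1 ⊕ K) ⊕ (M2 ⊕ K) = M1 ⊕ M2, so the key drops out. Then M2 = (M1 ⊕ M2) ⊕ M1 over the first 8 bytes.
byte 0: (9c xor e7) xor 75 = 7b xor 75 = 0e
byte 1: (77 xor a9) xor 70 = de xor 70 = ae
byte 2: (80 xor ec) xor 64 = 6c xor 64 = 08
byte 3: (cb xor 29) xor 61 = e2 xor 61 = 83
byte 4: (f3 xor ef) xor 74 = 1c xor 74 = 68
byte 5: (4e xor 73) xor 65 = 3d xor 65 = 58
byte 6: (55 xor 8a) xor 20 = df xor 20 = ff
byte 7: (0b xor c3) xor 61 = c8 xor 61 = a9

0e ae 08 83 68 58 ff a9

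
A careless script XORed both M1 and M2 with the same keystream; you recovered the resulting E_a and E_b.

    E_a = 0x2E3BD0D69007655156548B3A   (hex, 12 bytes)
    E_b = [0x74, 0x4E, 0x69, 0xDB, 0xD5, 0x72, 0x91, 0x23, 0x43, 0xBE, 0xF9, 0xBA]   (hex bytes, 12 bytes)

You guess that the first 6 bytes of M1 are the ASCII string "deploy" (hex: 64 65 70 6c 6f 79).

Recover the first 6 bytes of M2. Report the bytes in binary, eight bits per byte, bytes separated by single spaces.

First, E_a ⊕ E_b = (M1 ⊕ K) ⊕ (M2 ⊕ K) = M1 ⊕ M2, so the key drops out. Then M2 = (M1 ⊕ M2) ⊕ M1 over the first 6 bytes.
byte 0: (2e XOR 74) XOR 64 = 5a XOR 64 = 3e
byte 1: (3b XOR 4e) XOR 65 = 75 XOR 65 = 10
byte 2: (d0 XOR 69) XOR 70 = b9 XOR 70 = c9
byte 3: (d6 XOR db) XOR 6c = 0d XOR 6c = 61
byte 4: (90 XOR d5) XOR 6f = 45 XOR 6f = 2a
byte 5: (07 XOR 72) XOR 79 = 75 XOR 79 = 0c

00111110 00010000 11001001 01100001 00101010 00001100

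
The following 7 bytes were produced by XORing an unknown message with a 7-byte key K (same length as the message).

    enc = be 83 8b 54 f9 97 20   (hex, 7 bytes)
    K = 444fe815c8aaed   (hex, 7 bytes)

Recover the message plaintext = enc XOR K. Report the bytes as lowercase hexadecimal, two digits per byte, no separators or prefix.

facc6341313dcd

XOR is its own inverse, so applying the key byte-wise gives the result directly.
be ⊕ 44 = fa
83 ⊕ 4f = cc
8b ⊕ e8 = 63
54 ⊕ 15 = 41
f9 ⊕ c8 = 31
97 ⊕ aa = 3d
20 ⊕ ed = cd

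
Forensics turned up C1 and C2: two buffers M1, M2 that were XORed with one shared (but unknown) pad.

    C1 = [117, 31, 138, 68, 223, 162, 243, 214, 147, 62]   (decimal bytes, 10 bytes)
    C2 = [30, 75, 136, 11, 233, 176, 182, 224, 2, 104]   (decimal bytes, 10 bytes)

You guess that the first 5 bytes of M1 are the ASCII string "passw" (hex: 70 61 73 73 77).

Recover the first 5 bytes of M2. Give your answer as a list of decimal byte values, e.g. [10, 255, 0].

First, C1 ⊕ C2 = (M1 ⊕ K) ⊕ (M2 ⊕ K) = M1 ⊕ M2, so the key drops out. Then M2 = (M1 ⊕ M2) ⊕ M1 over the first 5 bytes.
byte 0: (75 ⊕ 1e) ⊕ 70 = 6b ⊕ 70 = 1b
byte 1: (1f ⊕ 4b) ⊕ 61 = 54 ⊕ 61 = 35
byte 2: (8a ⊕ 88) ⊕ 73 = 02 ⊕ 73 = 71
byte 3: (44 ⊕ 0b) ⊕ 73 = 4f ⊕ 73 = 3c
byte 4: (df ⊕ e9) ⊕ 77 = 36 ⊕ 77 = 41

[27, 53, 113, 60, 65]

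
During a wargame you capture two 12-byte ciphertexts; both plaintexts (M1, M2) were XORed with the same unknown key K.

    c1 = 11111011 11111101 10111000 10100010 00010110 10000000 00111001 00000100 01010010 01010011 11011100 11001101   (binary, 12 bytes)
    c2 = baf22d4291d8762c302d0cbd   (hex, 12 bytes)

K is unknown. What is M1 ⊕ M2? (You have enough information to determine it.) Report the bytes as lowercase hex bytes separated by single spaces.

c1 ⊕ c2 = (M1 ⊕ K) ⊕ (M2 ⊕ K) = M1 ⊕ M2 — the shared key cancels under XOR.
byte 0: fb ⊕ ba = 41
byte 1: fd ⊕ f2 = 0f
byte 2: b8 ⊕ 2d = 95
byte 3: a2 ⊕ 42 = e0
byte 4: 16 ⊕ 91 = 87
byte 5: 80 ⊕ d8 = 58
byte 6: 39 ⊕ 76 = 4f
byte 7: 04 ⊕ 2c = 28
byte 8: 52 ⊕ 30 = 62
byte 9: 53 ⊕ 2d = 7e
byte 10: dc ⊕ 0c = d0
byte 11: cd ⊕ bd = 70

41 0f 95 e0 87 58 4f 28 62 7e d0 70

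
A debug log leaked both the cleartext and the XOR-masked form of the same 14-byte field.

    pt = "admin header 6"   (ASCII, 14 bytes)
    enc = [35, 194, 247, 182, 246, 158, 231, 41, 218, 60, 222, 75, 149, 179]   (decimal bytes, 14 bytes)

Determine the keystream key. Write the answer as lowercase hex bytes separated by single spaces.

Since enc = pt ⊕ key, XORing both sides with pt gives key = pt ⊕ enc.
 97 xor  35 =  66
100 xor 194 = 166
109 xor 247 = 154
105 xor 182 = 223
110 xor 246 = 152
 32 xor 158 = 190
104 xor 231 = 143
101 xor  41 =  76
 97 xor 218 = 187
100 xor  60 =  88
101 xor 222 = 187
114 xor  75 =  57
 32 xor 149 = 181
 54 xor 179 = 133

42 a6 9a df 98 be 8f 4c bb 58 bb 39 b5 85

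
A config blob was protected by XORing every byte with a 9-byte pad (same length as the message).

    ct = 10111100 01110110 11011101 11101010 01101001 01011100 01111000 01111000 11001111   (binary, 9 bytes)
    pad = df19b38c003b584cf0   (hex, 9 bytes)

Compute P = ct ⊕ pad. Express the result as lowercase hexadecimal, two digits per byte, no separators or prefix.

636f6e66696720343f

XOR is its own inverse, so applying the key byte-wise gives the result directly.
10111100 ⊕ 11011111 = 01100011
01110110 ⊕ 00011001 = 01101111
11011101 ⊕ 10110011 = 01101110
11101010 ⊕ 10001100 = 01100110
01101001 ⊕ 00000000 = 01101001
01011100 ⊕ 00111011 = 01100111
01111000 ⊕ 01011000 = 00100000
01111000 ⊕ 01001100 = 00110100
11001111 ⊕ 11110000 = 00111111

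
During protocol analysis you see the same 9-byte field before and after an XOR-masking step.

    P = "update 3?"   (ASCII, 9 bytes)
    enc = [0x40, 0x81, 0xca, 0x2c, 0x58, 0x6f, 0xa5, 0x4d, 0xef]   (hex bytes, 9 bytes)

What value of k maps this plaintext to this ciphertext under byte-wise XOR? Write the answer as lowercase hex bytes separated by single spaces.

35 f1 ae 4d 2c 0a 85 7e d0

Since enc = P ⊕ k, XORing both sides with P gives k = P ⊕ enc.
75 xor 40 = 35
70 xor 81 = f1
64 xor ca = ae
61 xor 2c = 4d
74 xor 58 = 2c
65 xor 6f = 0a
20 xor a5 = 85
33 xor 4d = 7e
3f xor ef = d0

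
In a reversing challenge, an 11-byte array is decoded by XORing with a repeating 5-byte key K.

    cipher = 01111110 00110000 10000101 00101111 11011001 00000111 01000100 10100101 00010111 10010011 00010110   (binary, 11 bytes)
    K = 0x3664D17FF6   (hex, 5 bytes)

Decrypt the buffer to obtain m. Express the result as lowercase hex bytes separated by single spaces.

48 54 54 50 2f 31 20 74 68 65 20

The 5-byte key repeats, so the effective keystream is 36 64 d1 7f f6 36 64 d1 7f f6 36.
byte 0: 7e ^ 36 = 48
byte 1: 30 ^ 64 = 54
byte 2: 85 ^ d1 = 54
byte 3: 2f ^ 7f = 50
byte 4: d9 ^ f6 = 2f
byte 5: 07 ^ 36 = 31
byte 6: 44 ^ 64 = 20
byte 7: a5 ^ d1 = 74
byte 8: 17 ^ 7f = 68
byte 9: 93 ^ f6 = 65
byte 10: 16 ^ 36 = 20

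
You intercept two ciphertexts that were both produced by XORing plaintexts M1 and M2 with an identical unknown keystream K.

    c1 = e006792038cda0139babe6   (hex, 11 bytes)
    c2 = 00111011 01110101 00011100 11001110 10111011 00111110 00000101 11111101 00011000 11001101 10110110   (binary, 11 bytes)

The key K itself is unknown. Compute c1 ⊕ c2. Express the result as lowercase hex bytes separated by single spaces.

c1 ⊕ c2 = (M1 ⊕ K) ⊕ (M2 ⊕ K) = M1 ⊕ M2 — the shared key cancels under XOR.
e0 ⊕ 3b = db
06 ⊕ 75 = 73
79 ⊕ 1c = 65
20 ⊕ ce = ee
38 ⊕ bb = 83
cd ⊕ 3e = f3
a0 ⊕ 05 = a5
13 ⊕ fd = ee
9b ⊕ 18 = 83
ab ⊕ cd = 66
e6 ⊕ b6 = 50

db 73 65 ee 83 f3 a5 ee 83 66 50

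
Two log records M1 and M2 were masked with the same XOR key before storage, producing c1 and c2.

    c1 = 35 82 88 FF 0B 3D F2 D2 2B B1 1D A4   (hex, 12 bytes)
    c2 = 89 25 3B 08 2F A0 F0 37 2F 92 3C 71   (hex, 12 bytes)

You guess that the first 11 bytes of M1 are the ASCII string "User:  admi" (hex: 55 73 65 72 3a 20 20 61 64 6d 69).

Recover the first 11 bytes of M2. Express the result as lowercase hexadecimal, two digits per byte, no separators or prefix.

First, c1 ⊕ c2 = (M1 ⊕ K) ⊕ (M2 ⊕ K) = M1 ⊕ M2, so the key drops out. Then M2 = (M1 ⊕ M2) ⊕ M1 over the first 11 bytes.
byte 0: (35 ⊕ 89) ⊕ 55 = bc ⊕ 55 = e9
byte 1: (82 ⊕ 25) ⊕ 73 = a7 ⊕ 73 = d4
byte 2: (88 ⊕ 3b) ⊕ 65 = b3 ⊕ 65 = d6
byte 3: (ff ⊕ 08) ⊕ 72 = f7 ⊕ 72 = 85
byte 4: (0b ⊕ 2f) ⊕ 3a = 24 ⊕ 3a = 1e
byte 5: (3d ⊕ a0) ⊕ 20 = 9d ⊕ 20 = bd
byte 6: (f2 ⊕ f0) ⊕ 20 = 02 ⊕ 20 = 22
byte 7: (d2 ⊕ 37) ⊕ 61 = e5 ⊕ 61 = 84
byte 8: (2b ⊕ 2f) ⊕ 64 = 04 ⊕ 64 = 60
byte 9: (b1 ⊕ 92) ⊕ 6d = 23 ⊕ 6d = 4e
byte 10: (1d ⊕ 3c) ⊕ 69 = 21 ⊕ 69 = 48

e9d4d6851ebd2284604e48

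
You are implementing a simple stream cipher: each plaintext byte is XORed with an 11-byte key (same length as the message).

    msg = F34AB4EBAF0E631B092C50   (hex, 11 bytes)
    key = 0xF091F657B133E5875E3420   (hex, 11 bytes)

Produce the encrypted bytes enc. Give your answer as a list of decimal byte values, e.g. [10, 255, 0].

f3 XOR f0 = 03
4a XOR 91 = db
b4 XOR f6 = 42
eb XOR 57 = bc
af XOR b1 = 1e
0e XOR 33 = 3d
63 XOR e5 = 86
1b XOR 87 = 9c
09 XOR 5e = 57
2c XOR 34 = 18
50 XOR 20 = 70

[3, 219, 66, 188, 30, 61, 134, 156, 87, 24, 112]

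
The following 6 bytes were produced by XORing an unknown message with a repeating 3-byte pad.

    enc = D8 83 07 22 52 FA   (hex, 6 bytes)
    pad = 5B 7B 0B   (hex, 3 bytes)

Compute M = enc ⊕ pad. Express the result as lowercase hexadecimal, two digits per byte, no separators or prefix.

The 3-byte key repeats, so the effective keystream is 5b 7b 0b 5b 7b 0b.
byte 0: d8 XOR 5b = 83
byte 1: 83 XOR 7b = f8
byte 2: 07 XOR 0b = 0c
byte 3: 22 XOR 5b = 79
byte 4: 52 XOR 7b = 29
byte 5: fa XOR 0b = f1

83f80c7929f1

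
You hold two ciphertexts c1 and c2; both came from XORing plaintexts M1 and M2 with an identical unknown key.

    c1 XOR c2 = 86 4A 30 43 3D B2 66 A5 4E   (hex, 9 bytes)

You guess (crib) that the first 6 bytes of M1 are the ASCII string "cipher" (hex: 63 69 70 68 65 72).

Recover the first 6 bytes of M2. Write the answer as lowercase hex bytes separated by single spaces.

Since c1 ⊕ c2 = M1 ⊕ M2, XORing with the guessed M1 bytes yields the corresponding M2 bytes: M2 = (c1 ⊕ c2) ⊕ M1.
86 ^ 63 = e5
4a ^ 69 = 23
30 ^ 70 = 40
43 ^ 68 = 2b
3d ^ 65 = 58
b2 ^ 72 = c0

e5 23 40 2b 58 c0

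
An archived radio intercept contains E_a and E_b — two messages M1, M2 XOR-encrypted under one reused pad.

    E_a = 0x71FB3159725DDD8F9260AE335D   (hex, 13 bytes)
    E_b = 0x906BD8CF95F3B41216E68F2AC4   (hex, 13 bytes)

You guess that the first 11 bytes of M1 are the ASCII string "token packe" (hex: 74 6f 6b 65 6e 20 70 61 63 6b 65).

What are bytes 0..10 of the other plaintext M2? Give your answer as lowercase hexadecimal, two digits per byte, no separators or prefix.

First, E_a ⊕ E_b = (M1 ⊕ K) ⊕ (M2 ⊕ K) = M1 ⊕ M2, so the key drops out. Then M2 = (M1 ⊕ M2) ⊕ M1 over the first 11 bytes.
byte 0: (71 ⊕ 90) ⊕ 74 = e1 ⊕ 74 = 95
byte 1: (fb ⊕ 6b) ⊕ 6f = 90 ⊕ 6f = ff
byte 2: (31 ⊕ d8) ⊕ 6b = e9 ⊕ 6b = 82
byte 3: (59 ⊕ cf) ⊕ 65 = 96 ⊕ 65 = f3
byte 4: (72 ⊕ 95) ⊕ 6e = e7 ⊕ 6e = 89
byte 5: (5d ⊕ f3) ⊕ 20 = ae ⊕ 20 = 8e
byte 6: (dd ⊕ b4) ⊕ 70 = 69 ⊕ 70 = 19
byte 7: (8f ⊕ 12) ⊕ 61 = 9d ⊕ 61 = fc
byte 8: (92 ⊕ 16) ⊕ 63 = 84 ⊕ 63 = e7
byte 9: (60 ⊕ e6) ⊕ 6b = 86 ⊕ 6b = ed
byte 10: (ae ⊕ 8f) ⊕ 65 = 21 ⊕ 65 = 44

95ff82f3898e19fce7ed44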